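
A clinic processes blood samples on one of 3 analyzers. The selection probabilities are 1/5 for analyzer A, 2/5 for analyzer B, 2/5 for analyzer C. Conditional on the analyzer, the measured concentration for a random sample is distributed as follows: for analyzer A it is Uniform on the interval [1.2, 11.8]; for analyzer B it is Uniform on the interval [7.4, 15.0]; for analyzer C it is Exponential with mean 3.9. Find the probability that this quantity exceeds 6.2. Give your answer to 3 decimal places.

0.587

Conditional on each analyzer, P(X > 6.2): A: 0.528302; B: 1; C: 0.203978.
By total probability, P(X > 6.2) = 0.2·0.528302 + 0.4·1 + 0.4·0.203978 = 0.587252.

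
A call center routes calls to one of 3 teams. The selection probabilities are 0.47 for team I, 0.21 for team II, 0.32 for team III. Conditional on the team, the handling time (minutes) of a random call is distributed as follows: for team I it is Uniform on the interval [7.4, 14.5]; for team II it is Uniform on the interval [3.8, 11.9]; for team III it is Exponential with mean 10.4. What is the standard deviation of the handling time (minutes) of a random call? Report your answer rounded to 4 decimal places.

Per component, I: μ=10.95, E[X²]=124.103; II: μ=7.85, E[X²]=67.09; III: μ=10.4, E[X²]=216.32.
E[X] = 0.47·10.95 + 0.21·7.85 + 0.32·10.4 = 10.123.
E[X²] = 0.47·124.103 + 0.21·67.09 + 0.32·216.32 = 141.64.
Var(X) = E[X²] − (E[X])² = 141.64 − 102.475 = 39.1647.
SD(X) = √39.1647 = 6.25817.

6.2582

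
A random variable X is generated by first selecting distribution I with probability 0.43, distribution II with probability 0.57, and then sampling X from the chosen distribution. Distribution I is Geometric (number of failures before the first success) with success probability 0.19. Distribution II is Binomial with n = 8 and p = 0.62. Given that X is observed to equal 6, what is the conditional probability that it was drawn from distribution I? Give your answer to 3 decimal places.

0.150

Likelihoods P(X=6 | ·): I: 0.0536616; II: 0.229655.
Posterior ∝ prior × likelihood. Numerator for I: 0.43·0.0536616 = 0.0230745.
Normalizing constant: 0.43·0.0536616 + 0.57·0.229655 = 0.153978.
P(I | observation) = 0.0230745 / 0.153978 = 0.149856.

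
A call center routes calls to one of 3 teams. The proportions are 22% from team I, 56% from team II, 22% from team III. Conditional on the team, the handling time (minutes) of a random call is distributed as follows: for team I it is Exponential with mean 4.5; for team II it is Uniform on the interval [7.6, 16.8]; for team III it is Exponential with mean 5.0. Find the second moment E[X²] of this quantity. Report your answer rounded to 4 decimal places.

107.2103

For each component E[X²] = Var + (mean)², giving I: 40.5; II: 155.893; III: 50.
Overall E[X²] = 0.22·40.5 + 0.56·155.893 + 0.22·50 = 107.21.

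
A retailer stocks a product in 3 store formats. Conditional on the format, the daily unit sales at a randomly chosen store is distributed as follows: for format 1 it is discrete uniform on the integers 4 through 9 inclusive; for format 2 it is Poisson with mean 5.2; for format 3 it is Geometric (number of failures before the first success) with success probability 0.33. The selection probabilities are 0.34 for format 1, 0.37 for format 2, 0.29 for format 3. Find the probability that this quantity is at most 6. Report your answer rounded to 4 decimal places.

Conditional on each format, P(X ≤ 6): 1: 0.5; 2: 0.732393; 3: 0.939393.
By total probability, P(X ≤ 6) = 0.34·0.5 + 0.37·0.732393 + 0.29·0.939393 = 0.713409.

0.7134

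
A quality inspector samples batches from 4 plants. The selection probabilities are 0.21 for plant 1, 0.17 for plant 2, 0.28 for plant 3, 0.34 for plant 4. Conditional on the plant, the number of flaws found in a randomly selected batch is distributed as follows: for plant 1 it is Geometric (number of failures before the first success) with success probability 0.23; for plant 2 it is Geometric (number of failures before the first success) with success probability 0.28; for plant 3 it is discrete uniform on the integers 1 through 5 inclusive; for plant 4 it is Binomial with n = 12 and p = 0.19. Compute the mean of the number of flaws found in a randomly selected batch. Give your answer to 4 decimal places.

Component means — 1: 3.34783; 2: 2.57143; 3: 3; 4: 2.28.
E[X] = 0.21·3.34783 + 0.17·2.57143 + 0.28·3 + 0.34·2.28 = 2.75539.

2.7554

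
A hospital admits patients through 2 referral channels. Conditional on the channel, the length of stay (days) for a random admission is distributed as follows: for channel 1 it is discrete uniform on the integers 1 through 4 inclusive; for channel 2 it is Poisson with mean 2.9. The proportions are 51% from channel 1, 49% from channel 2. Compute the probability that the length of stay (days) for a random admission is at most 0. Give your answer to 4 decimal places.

Conditional on each channel, P(X ≤ 0): 1: 0; 2: 0.0550232.
By total probability, P(X ≤ 0) = 0.51·0 + 0.49·0.0550232 = 0.0269614.

0.0270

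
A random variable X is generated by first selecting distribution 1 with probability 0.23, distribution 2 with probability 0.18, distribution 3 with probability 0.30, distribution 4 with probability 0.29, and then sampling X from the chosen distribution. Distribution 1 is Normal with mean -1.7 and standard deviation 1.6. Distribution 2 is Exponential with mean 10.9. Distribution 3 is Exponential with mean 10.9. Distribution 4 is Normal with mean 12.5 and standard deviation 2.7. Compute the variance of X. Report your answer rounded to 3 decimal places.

Per component, 1: μ=-1.7, E[X²]=5.45; 2: μ=10.9, E[X²]=237.62; 3: μ=10.9, E[X²]=237.62; 4: μ=12.5, E[X²]=163.54.
E[X] = 0.23·-1.7 + 0.18·10.9 + 0.3·10.9 + 0.29·12.5 = 8.466.
E[X²] = 0.23·5.45 + 0.18·237.62 + 0.3·237.62 + 0.29·163.54 = 162.738.
Var(X) = E[X²] − (E[X])² = 162.738 − 71.6732 = 91.0645.

91.065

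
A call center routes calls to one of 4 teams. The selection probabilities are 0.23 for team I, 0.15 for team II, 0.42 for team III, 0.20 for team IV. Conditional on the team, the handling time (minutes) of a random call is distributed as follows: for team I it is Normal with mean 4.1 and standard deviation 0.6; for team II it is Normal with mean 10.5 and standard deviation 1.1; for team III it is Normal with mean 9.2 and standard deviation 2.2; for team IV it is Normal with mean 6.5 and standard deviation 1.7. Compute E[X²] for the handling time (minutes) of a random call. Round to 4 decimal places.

For each component E[X²] = Var + (mean)², giving I: 17.17; II: 111.46; III: 89.48; IV: 45.14.
Overall E[X²] = 0.23·17.17 + 0.15·111.46 + 0.42·89.48 + 0.2·45.14 = 67.2777.

67.2777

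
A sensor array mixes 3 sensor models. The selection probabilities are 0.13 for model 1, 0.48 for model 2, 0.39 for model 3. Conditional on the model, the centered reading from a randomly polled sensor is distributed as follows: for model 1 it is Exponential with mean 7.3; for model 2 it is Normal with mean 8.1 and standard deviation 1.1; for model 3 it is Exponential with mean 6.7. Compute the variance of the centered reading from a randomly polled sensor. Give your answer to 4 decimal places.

25.4407

Per component, 1: μ=7.3, E[X²]=106.58; 2: μ=8.1, E[X²]=66.82; 3: μ=6.7, E[X²]=89.78.
E[X] = 0.13·7.3 + 0.48·8.1 + 0.39·6.7 = 7.45.
E[X²] = 0.13·106.58 + 0.48·66.82 + 0.39·89.78 = 80.9432.
Var(X) = E[X²] − (E[X])² = 80.9432 − 55.5025 = 25.4407.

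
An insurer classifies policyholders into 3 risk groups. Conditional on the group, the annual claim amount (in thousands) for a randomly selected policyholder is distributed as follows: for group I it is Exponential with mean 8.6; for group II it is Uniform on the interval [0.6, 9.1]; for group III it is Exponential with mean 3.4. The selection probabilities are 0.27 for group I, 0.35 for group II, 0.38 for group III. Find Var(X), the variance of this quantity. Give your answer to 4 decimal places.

30.8521

Per component, I: μ=8.6, E[X²]=147.92; II: μ=4.85, E[X²]=29.5433; III: μ=3.4, E[X²]=23.12.
E[X] = 0.27·8.6 + 0.35·4.85 + 0.38·3.4 = 5.3115.
E[X²] = 0.27·147.92 + 0.35·29.5433 + 0.38·23.12 = 59.0642.
Var(X) = E[X²] − (E[X])² = 59.0642 − 28.212 = 30.8521.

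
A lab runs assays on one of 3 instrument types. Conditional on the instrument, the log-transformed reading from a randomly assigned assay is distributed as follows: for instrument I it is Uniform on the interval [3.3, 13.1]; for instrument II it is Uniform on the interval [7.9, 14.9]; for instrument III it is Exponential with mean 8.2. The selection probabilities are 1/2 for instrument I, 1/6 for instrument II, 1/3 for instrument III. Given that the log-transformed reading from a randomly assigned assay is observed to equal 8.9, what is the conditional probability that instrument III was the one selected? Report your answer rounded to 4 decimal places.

Likelihoods f(8.9 | ·): I: 0.102041; II: 0.142857; III: 0.0411925.
Posterior ∝ prior × likelihood. Numerator for III: 0.333333·0.0411925 = 0.0137308.
Normalizing constant: 0.5·0.102041 + 0.166667·0.142857 + 0.333333·0.0411925 = 0.0885608.
P(III | observation) = 0.0137308 / 0.0885608 = 0.155044.

0.1550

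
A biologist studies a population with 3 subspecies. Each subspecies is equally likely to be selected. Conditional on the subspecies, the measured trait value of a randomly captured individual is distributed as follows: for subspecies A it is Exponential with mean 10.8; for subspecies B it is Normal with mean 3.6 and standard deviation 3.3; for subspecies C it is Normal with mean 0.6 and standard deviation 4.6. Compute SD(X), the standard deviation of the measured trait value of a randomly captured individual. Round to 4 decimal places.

Per component, A: μ=10.8, E[X²]=233.28; B: μ=3.6, E[X²]=23.85; C: μ=0.6, E[X²]=21.52.
E[X] = 0.333333·10.8 + 0.333333·3.6 + 0.333333·0.6 = 5.
E[X²] = 0.333333·233.28 + 0.333333·23.85 + 0.333333·21.52 = 92.8833.
Var(X) = E[X²] − (E[X])² = 92.8833 − 25 = 67.8833.
SD(X) = √67.8833 = 8.23913.

8.2391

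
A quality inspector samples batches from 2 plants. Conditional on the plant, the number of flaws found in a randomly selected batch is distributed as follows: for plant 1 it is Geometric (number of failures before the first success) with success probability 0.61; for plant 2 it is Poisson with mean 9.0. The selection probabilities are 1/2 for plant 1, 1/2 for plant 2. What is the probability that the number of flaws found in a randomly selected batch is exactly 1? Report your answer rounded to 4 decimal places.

Conditional on each plant, P(X = 1): 1: 0.2379; 2: 0.00111069.
By total probability, P(X = 1) = 0.5·0.2379 + 0.5·0.00111069 = 0.119505.

0.1195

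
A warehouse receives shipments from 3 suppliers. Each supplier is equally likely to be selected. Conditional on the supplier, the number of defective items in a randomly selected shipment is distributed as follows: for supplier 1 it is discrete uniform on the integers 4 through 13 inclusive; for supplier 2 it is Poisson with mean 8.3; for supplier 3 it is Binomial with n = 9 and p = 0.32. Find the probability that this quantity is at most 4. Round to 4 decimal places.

Conditional on each supplier, P(X ≤ 4): 1: 0.1; 2: 0.0836969; 3: 0.874815.
By total probability, P(X ≤ 4) = 0.333333·0.1 + 0.333333·0.0836969 + 0.333333·0.874815 = 0.352837.

0.3528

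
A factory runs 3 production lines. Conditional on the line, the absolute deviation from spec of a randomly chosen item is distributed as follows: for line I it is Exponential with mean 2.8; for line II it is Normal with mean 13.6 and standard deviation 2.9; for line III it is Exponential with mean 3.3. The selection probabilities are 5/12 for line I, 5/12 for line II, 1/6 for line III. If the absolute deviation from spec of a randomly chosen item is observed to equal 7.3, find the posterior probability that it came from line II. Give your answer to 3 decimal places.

Likelihoods f(7.3 | ·): I: 0.0263375; II: 0.0129931; III: 0.0331722.
Posterior ∝ prior × likelihood. Numerator for II: 0.416667·0.0129931 = 0.00541377.
Normalizing constant: 0.416667·0.0263375 + 0.416667·0.0129931 + 0.166667·0.0331722 = 0.0219164.
P(II | observation) = 0.00541377 / 0.0219164 = 0.247019.

0.247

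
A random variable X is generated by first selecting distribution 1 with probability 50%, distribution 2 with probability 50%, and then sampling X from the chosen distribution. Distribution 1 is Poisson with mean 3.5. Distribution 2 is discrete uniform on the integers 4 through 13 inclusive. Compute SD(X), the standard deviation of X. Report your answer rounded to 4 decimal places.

3.4821

Per component, 1: μ=3.5, E[X²]=15.75; 2: μ=8.5, E[X²]=80.5.
E[X] = 0.5·3.5 + 0.5·8.5 = 6.
E[X²] = 0.5·15.75 + 0.5·80.5 = 48.125.
Var(X) = E[X²] − (E[X])² = 48.125 − 36 = 12.125.
SD(X) = √12.125 = 3.4821.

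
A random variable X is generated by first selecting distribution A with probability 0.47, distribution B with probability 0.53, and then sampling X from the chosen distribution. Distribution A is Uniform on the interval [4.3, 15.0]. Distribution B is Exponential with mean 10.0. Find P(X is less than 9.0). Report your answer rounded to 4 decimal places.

Conditional on each component, P(X < 9.0): A: 0.439252; B: 0.59343.
By total probability, P(X < 9.0) = 0.47·0.439252 + 0.53·0.59343 = 0.520967.

0.5210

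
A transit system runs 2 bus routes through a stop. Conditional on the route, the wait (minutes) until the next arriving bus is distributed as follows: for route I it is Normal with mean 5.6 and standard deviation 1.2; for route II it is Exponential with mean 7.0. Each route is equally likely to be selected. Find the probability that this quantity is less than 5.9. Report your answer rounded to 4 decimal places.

0.5841

Conditional on each route, P(X < 5.9): I: 0.598706; II: 0.569521.
By total probability, P(X < 5.9) = 0.5·0.598706 + 0.5·0.569521 = 0.584114.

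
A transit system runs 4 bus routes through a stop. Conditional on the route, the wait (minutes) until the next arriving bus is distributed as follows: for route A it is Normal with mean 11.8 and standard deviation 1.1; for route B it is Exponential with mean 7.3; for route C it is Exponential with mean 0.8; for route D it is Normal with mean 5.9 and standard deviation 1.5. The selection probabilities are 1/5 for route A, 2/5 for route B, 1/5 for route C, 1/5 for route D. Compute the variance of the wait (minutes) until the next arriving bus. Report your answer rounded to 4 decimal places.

Per component, A: μ=11.8, E[X²]=140.45; B: μ=7.3, E[X²]=106.58; C: μ=0.8, E[X²]=1.28; D: μ=5.9, E[X²]=37.06.
E[X] = 0.2·11.8 + 0.4·7.3 + 0.2·0.8 + 0.2·5.9 = 6.62.
E[X²] = 0.2·140.45 + 0.4·106.58 + 0.2·1.28 + 0.2·37.06 = 78.39.
Var(X) = E[X²] − (E[X])² = 78.39 − 43.8244 = 34.5656.

34.5656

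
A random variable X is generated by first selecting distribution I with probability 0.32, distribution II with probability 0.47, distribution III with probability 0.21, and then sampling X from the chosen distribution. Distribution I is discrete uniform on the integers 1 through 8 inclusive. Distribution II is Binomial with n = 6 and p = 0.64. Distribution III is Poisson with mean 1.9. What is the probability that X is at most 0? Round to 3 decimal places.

0.032

Conditional on each component, P(X ≤ 0): I: 0; II: 0.00217678; III: 0.149569.
By total probability, P(X ≤ 0) = 0.32·0 + 0.47·0.00217678 + 0.21·0.149569 = 0.0324325.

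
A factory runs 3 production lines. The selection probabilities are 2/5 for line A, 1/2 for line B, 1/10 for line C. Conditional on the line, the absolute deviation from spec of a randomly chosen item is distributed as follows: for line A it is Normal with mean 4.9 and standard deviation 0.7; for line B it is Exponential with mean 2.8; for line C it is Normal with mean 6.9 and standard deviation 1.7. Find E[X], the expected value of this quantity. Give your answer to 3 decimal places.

4.050

Component means — A: 4.9; B: 2.8; C: 6.9.
E[X] = 0.4·4.9 + 0.5·2.8 + 0.1·6.9 = 4.05.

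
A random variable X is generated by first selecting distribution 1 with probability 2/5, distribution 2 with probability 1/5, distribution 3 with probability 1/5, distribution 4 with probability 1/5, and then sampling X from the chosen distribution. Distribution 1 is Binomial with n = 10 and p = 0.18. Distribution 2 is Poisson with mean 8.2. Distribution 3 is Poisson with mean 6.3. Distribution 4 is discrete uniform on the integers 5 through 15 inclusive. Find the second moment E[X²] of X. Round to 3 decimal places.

48.172

For each component E[X²] = Var + (mean)², giving 1: 4.716; 2: 75.44; 3: 45.99; 4: 110.
Overall E[X²] = 0.4·4.716 + 0.2·75.44 + 0.2·45.99 + 0.2·110 = 48.1724.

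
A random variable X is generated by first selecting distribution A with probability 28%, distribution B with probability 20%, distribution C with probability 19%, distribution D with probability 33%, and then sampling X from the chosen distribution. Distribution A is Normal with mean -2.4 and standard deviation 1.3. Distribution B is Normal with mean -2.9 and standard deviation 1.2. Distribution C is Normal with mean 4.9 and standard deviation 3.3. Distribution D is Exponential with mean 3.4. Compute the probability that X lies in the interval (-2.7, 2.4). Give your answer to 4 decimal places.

0.4600

Conditional on each component, P(-2.7 < X < 2.4): A: 0.591142; B: 0.433811; C: 0.213714; D: 0.506327.
By total probability, P(-2.7 < X < 2.4) = 0.28·0.591142 + 0.2·0.433811 + 0.19·0.213714 + 0.33·0.506327 = 0.459976.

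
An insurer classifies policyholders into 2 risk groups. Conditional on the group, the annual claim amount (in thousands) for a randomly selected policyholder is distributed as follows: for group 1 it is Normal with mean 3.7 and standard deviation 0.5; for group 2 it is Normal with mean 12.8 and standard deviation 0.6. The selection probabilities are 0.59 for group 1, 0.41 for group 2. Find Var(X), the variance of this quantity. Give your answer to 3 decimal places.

20.327

Per component, 1: μ=3.7, E[X²]=13.94; 2: μ=12.8, E[X²]=164.2.
E[X] = 0.59·3.7 + 0.41·12.8 = 7.431.
E[X²] = 0.59·13.94 + 0.41·164.2 = 75.5466.
Var(X) = E[X²] − (E[X])² = 75.5466 − 55.2198 = 20.3268.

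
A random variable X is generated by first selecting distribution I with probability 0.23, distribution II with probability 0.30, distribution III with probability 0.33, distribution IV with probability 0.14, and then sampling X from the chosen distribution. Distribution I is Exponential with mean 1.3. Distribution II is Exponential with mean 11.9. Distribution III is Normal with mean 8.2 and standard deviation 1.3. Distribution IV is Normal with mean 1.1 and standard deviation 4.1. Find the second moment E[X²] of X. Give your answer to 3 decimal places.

111.013

For each component E[X²] = Var + (mean)², giving I: 3.38; II: 283.22; III: 68.93; IV: 18.02.
Overall E[X²] = 0.23·3.38 + 0.3·283.22 + 0.33·68.93 + 0.14·18.02 = 111.013.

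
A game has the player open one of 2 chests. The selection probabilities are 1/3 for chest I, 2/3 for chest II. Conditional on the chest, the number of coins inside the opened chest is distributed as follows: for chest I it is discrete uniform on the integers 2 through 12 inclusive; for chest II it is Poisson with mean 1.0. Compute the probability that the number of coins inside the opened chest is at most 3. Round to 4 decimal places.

0.7146

Conditional on each chest, P(X ≤ 3): I: 0.181818; II: 0.981012.
By total probability, P(X ≤ 3) = 0.333333·0.181818 + 0.666667·0.981012 = 0.714614.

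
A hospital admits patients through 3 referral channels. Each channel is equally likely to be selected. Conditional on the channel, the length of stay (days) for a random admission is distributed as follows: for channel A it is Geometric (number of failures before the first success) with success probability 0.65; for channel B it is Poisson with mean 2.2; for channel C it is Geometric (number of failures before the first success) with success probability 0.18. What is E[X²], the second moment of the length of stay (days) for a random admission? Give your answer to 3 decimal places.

18.073

For each component E[X²] = Var + (mean)², giving A: 1.11834; B: 7.04; C: 46.0617.
Overall E[X²] = 0.333333·1.11834 + 0.333333·7.04 + 0.333333·46.0617 = 18.0734.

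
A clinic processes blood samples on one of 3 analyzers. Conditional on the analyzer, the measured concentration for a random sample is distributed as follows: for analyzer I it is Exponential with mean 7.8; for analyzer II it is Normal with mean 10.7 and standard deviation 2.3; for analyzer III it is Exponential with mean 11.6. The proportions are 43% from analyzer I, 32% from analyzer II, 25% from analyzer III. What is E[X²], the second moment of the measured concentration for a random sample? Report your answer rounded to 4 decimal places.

For each component E[X²] = Var + (mean)², giving I: 121.68; II: 119.78; III: 269.12.
Overall E[X²] = 0.43·121.68 + 0.32·119.78 + 0.25·269.12 = 157.932.

157.9320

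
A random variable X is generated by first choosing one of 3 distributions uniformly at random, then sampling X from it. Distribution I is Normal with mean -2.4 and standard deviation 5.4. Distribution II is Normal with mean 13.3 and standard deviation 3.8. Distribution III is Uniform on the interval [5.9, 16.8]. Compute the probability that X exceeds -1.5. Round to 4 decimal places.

0.8113

Conditional on each component, P(X > -1.5): I: 0.433816; II: 0.999951; III: 1.
By total probability, P(X > -1.5) = 0.333333·0.433816 + 0.333333·0.999951 + 0.333333·1 = 0.811256.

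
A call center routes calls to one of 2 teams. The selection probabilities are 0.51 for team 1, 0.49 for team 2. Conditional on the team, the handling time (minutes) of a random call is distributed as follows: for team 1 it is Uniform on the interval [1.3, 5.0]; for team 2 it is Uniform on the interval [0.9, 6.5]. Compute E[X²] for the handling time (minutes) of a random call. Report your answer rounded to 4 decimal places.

13.6309

For each component E[X²] = Var + (mean)², giving 1: 11.0633; 2: 16.3033.
Overall E[X²] = 0.51·11.0633 + 0.49·16.3033 = 13.6309.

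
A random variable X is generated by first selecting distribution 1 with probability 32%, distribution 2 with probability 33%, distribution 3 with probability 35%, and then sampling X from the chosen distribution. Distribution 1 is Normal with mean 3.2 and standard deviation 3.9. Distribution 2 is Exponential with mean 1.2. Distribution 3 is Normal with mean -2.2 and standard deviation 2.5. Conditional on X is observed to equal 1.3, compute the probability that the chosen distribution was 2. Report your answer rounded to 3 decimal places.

Likelihoods f(1.3 | ·): 1: 0.0908462; 2: 0.282055; 3: 0.059891.
Posterior ∝ prior × likelihood. Numerator for 2: 0.33·0.282055 = 0.093078.
Normalizing constant: 0.32·0.0908462 + 0.33·0.282055 + 0.35·0.059891 = 0.143111.
P(2 | observation) = 0.093078 / 0.143111 = 0.650392.

0.650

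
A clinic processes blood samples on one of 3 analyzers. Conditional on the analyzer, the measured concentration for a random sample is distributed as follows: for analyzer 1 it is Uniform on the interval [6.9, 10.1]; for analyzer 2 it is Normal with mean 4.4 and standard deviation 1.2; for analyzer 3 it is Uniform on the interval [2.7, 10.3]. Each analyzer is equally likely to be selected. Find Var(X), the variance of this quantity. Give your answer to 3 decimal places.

5.171

Per component, 1: μ=8.5, E[X²]=73.1033; 2: μ=4.4, E[X²]=20.8; 3: μ=6.5, E[X²]=47.0633.
E[X] = 0.333333·8.5 + 0.333333·4.4 + 0.333333·6.5 = 6.46667.
E[X²] = 0.333333·73.1033 + 0.333333·20.8 + 0.333333·47.0633 = 46.9889.
Var(X) = E[X²] − (E[X])² = 46.9889 − 41.8178 = 5.17111.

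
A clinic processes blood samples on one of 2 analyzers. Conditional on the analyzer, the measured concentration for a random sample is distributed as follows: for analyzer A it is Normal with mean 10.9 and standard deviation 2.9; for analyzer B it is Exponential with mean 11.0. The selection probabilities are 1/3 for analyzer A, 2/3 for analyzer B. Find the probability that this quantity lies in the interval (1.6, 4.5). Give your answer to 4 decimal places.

Conditional on each analyzer, P(1.6 < X < 4.5): A: 0.0129898; B: 0.200375.
By total probability, P(1.6 < X < 4.5) = 0.333333·0.0129898 + 0.666667·0.200375 = 0.137913.

0.1379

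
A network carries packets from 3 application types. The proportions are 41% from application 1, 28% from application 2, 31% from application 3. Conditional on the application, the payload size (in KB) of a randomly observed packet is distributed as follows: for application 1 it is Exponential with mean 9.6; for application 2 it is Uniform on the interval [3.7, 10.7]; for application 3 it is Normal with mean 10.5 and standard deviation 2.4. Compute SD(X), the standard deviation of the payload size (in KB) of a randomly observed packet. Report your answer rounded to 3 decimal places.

Per component, 1: μ=9.6, E[X²]=184.32; 2: μ=7.2, E[X²]=55.9233; 3: μ=10.5, E[X²]=116.01.
E[X] = 0.41·9.6 + 0.28·7.2 + 0.31·10.5 = 9.207.
E[X²] = 0.41·184.32 + 0.28·55.9233 + 0.31·116.01 = 127.193.
Var(X) = E[X²] − (E[X])² = 127.193 − 84.7688 = 42.424.
SD(X) = √42.424 = 6.51337.

6.513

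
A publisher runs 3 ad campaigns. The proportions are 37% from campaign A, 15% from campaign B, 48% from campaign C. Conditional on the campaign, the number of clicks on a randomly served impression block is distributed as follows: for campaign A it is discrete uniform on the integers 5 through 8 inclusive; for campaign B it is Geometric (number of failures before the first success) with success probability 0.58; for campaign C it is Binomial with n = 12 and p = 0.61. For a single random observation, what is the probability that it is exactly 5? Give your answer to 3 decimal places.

0.138

Conditional on each campaign, P(X = 5): A: 0.25; B: 0.00758009; C: 0.0917966.
By total probability, P(X = 5) = 0.37·0.25 + 0.15·0.00758009 + 0.48·0.0917966 = 0.137699.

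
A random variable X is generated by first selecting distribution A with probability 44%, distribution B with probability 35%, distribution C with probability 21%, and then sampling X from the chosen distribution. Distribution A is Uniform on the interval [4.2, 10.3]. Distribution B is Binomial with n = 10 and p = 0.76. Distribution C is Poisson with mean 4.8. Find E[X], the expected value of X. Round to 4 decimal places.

Component means — A: 7.25; B: 7.6; C: 4.8.
E[X] = 0.44·7.25 + 0.35·7.6 + 0.21·4.8 = 6.858.

6.8580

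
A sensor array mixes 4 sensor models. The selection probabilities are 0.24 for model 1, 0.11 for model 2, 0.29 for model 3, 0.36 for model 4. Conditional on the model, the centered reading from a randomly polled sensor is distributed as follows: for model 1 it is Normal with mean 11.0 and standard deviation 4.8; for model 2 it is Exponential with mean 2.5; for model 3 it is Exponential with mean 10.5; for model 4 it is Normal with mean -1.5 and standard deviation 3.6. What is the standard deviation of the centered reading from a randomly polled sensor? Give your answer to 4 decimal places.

Per component, 1: μ=11, E[X²]=144.04; 2: μ=2.5, E[X²]=12.5; 3: μ=10.5, E[X²]=220.5; 4: μ=-1.5, E[X²]=15.21.
E[X] = 0.24·11 + 0.11·2.5 + 0.29·10.5 + 0.36·-1.5 = 5.42.
E[X²] = 0.24·144.04 + 0.11·12.5 + 0.29·220.5 + 0.36·15.21 = 105.365.
Var(X) = E[X²] − (E[X])² = 105.365 − 29.3764 = 75.9888.
SD(X) = √75.9888 = 8.71716.

8.7172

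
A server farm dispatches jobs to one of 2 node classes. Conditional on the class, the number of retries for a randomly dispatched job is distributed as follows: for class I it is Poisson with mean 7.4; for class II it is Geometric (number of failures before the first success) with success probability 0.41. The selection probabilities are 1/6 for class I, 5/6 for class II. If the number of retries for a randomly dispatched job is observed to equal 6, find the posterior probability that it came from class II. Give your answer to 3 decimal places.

0.383

Likelihoods P(X=6 | ·): I: 0.139405; II: 0.017294.
Posterior ∝ prior × likelihood. Numerator for II: 0.833333·0.017294 = 0.0144117.
Normalizing constant: 0.166667·0.139405 + 0.833333·0.017294 = 0.0376459.
P(II | observation) = 0.0144117 / 0.0376459 = 0.382822.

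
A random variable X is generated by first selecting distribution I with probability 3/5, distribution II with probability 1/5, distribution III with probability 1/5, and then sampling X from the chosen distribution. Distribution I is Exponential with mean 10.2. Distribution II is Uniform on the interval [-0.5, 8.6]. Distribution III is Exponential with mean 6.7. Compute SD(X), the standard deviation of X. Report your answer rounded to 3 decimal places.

8.892

Per component, I: μ=10.2, E[X²]=208.08; II: μ=4.05, E[X²]=23.3033; III: μ=6.7, E[X²]=89.78.
E[X] = 0.6·10.2 + 0.2·4.05 + 0.2·6.7 = 8.27.
E[X²] = 0.6·208.08 + 0.2·23.3033 + 0.2·89.78 = 147.465.
Var(X) = E[X²] − (E[X])² = 147.465 − 68.3929 = 79.0718.
SD(X) = √79.0718 = 8.89223.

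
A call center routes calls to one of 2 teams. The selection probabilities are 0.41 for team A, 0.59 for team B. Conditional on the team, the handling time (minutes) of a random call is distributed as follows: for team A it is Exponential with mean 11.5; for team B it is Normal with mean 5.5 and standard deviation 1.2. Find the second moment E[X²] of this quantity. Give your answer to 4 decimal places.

127.1421

For each component E[X²] = Var + (mean)², giving A: 264.5; B: 31.69.
Overall E[X²] = 0.41·264.5 + 0.59·31.69 = 127.142.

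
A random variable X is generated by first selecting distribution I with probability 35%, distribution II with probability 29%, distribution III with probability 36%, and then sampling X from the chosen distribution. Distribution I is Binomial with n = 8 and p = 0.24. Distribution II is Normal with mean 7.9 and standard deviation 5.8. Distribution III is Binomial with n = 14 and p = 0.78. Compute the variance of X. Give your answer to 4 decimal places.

25.9190

Per component, I: μ=1.92, E[X²]=5.1456; II: μ=7.9, E[X²]=96.05; III: μ=10.92, E[X²]=121.649.
E[X] = 0.35·1.92 + 0.29·7.9 + 0.36·10.92 = 6.8942.
E[X²] = 0.35·5.1456 + 0.29·96.05 + 0.36·121.649 = 73.449.
Var(X) = E[X²] − (E[X])² = 73.449 − 47.53 = 25.919.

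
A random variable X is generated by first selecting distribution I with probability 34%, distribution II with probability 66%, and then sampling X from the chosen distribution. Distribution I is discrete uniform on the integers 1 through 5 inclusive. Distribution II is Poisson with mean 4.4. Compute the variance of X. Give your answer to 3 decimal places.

Per component, I: μ=3, E[X²]=11; II: μ=4.4, E[X²]=23.76.
E[X] = 0.34·3 + 0.66·4.4 = 3.924.
E[X²] = 0.34·11 + 0.66·23.76 = 19.4216.
Var(X) = E[X²] − (E[X])² = 19.4216 − 15.3978 = 4.02382.

4.024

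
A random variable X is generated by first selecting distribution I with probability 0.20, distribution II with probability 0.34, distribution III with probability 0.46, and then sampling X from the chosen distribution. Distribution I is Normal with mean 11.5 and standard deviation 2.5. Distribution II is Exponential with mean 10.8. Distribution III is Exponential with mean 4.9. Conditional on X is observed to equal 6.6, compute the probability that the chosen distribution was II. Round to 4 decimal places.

0.3701

Likelihoods f(6.6 | ·): I: 0.0233764; II: 0.0502544; III: 0.0530684.
Posterior ∝ prior × likelihood. Numerator for II: 0.34·0.0502544 = 0.0170865.
Normalizing constant: 0.2·0.0233764 + 0.34·0.0502544 + 0.46·0.0530684 = 0.0461732.
P(II | observation) = 0.0170865 / 0.0461732 = 0.370052.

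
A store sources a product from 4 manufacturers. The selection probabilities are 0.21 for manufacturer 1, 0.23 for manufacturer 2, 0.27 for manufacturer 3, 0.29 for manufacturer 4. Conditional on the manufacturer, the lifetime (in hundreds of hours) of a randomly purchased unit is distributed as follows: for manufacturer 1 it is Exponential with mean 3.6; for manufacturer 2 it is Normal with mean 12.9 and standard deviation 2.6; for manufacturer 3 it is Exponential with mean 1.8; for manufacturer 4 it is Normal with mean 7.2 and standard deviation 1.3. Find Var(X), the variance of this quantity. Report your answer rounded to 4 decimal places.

Per component, 1: μ=3.6, E[X²]=25.92; 2: μ=12.9, E[X²]=173.17; 3: μ=1.8, E[X²]=6.48; 4: μ=7.2, E[X²]=53.53.
E[X] = 0.21·3.6 + 0.23·12.9 + 0.27·1.8 + 0.29·7.2 = 6.297.
E[X²] = 0.21·25.92 + 0.23·173.17 + 0.27·6.48 + 0.29·53.53 = 62.5456.
Var(X) = E[X²] − (E[X])² = 62.5456 − 39.6522 = 22.8934.

22.8934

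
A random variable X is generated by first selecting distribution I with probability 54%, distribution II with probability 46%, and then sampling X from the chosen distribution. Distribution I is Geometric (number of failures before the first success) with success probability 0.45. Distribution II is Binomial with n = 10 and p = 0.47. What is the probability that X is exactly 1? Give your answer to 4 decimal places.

0.1408

Conditional on each component, P(X = 1): I: 0.2475; II: 0.0155089.
By total probability, P(X = 1) = 0.54·0.2475 + 0.46·0.0155089 = 0.140784.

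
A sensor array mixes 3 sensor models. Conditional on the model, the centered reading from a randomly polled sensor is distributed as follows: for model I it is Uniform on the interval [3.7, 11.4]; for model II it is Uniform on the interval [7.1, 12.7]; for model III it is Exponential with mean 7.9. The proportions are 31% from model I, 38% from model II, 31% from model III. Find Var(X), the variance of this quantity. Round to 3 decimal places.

23.005

Per component, I: μ=7.55, E[X²]=61.9433; II: μ=9.9, E[X²]=100.623; III: μ=7.9, E[X²]=124.82.
E[X] = 0.31·7.55 + 0.38·9.9 + 0.31·7.9 = 8.5515.
E[X²] = 0.31·61.9433 + 0.38·100.623 + 0.31·124.82 = 96.1335.
Var(X) = E[X²] − (E[X])² = 96.1335 − 73.1282 = 23.0053.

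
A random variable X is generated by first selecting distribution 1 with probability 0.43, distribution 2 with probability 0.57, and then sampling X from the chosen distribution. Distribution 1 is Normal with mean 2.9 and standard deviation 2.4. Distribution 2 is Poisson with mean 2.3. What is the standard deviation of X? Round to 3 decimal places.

Per component, 1: μ=2.9, E[X²]=14.17; 2: μ=2.3, E[X²]=7.59.
E[X] = 0.43·2.9 + 0.57·2.3 = 2.558.
E[X²] = 0.43·14.17 + 0.57·7.59 = 10.4194.
Var(X) = E[X²] − (E[X])² = 10.4194 − 6.54336 = 3.87604.
SD(X) = √3.87604 = 1.96877.

1.969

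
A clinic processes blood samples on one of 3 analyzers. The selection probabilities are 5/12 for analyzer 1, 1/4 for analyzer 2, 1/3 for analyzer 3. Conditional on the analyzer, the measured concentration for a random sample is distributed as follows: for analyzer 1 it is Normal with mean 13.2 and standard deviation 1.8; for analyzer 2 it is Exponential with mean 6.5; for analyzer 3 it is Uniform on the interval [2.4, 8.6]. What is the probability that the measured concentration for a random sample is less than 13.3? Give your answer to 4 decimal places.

Conditional on each analyzer, P(X < 13.3): 1: 0.522152; 2: 0.870769; 3: 1.
By total probability, P(X < 13.3) = 0.416667·0.522152 + 0.25·0.870769 + 0.333333·1 = 0.768589.

0.7686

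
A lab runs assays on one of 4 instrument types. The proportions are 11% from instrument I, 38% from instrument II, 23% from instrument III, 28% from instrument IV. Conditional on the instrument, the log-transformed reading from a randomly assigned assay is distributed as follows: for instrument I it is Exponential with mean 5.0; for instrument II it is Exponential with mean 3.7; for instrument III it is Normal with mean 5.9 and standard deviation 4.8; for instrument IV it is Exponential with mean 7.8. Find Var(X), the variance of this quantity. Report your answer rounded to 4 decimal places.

33.0633

Per component, I: μ=5, E[X²]=50; II: μ=3.7, E[X²]=27.38; III: μ=5.9, E[X²]=57.85; IV: μ=7.8, E[X²]=121.68.
E[X] = 0.11·5 + 0.38·3.7 + 0.23·5.9 + 0.28·7.8 = 5.497.
E[X²] = 0.11·50 + 0.38·27.38 + 0.23·57.85 + 0.28·121.68 = 63.2803.
Var(X) = E[X²] − (E[X])² = 63.2803 − 30.217 = 33.0633.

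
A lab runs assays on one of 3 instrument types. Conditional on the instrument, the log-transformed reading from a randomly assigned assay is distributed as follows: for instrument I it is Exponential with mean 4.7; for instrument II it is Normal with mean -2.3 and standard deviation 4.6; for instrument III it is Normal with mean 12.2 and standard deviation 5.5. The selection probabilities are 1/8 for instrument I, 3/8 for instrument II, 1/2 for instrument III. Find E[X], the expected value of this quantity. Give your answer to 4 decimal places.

5.8250

Component means — I: 4.7; II: -2.3; III: 12.2.
E[X] = 0.125·4.7 + 0.375·-2.3 + 0.5·12.2 = 5.825.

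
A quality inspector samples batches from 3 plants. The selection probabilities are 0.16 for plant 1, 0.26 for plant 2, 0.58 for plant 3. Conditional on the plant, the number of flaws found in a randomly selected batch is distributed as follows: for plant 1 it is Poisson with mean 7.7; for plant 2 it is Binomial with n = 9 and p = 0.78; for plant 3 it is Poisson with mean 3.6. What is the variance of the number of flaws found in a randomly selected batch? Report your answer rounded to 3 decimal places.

Per component, 1: μ=7.7, E[X²]=66.99; 2: μ=7.02, E[X²]=50.8248; 3: μ=3.6, E[X²]=16.56.
E[X] = 0.16·7.7 + 0.26·7.02 + 0.58·3.6 = 5.1452.
E[X²] = 0.16·66.99 + 0.26·50.8248 + 0.58·16.56 = 33.5376.
Var(X) = E[X²] − (E[X])² = 33.5376 − 26.4731 = 7.06456.

7.065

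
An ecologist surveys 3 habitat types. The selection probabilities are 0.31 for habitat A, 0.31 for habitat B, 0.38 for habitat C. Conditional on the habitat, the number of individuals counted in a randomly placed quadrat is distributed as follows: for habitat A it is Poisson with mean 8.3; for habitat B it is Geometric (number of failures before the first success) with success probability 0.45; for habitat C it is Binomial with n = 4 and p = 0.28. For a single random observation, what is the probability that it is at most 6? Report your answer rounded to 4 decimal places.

0.7715

Conditional on each habitat, P(X ≤ 6): A: 0.278121; B: 0.984776; C: 1.
By total probability, P(X ≤ 6) = 0.31·0.278121 + 0.31·0.984776 + 0.38·1 = 0.771498.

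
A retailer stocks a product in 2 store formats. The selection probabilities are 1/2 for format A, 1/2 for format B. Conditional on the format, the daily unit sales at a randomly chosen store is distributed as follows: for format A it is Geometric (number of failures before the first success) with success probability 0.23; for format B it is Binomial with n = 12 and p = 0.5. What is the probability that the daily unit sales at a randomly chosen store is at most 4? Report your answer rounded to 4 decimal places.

0.4616

Conditional on each format, P(X ≤ 4): A: 0.729322; B: 0.193848.
By total probability, P(X ≤ 4) = 0.5·0.729322 + 0.5·0.193848 = 0.461585.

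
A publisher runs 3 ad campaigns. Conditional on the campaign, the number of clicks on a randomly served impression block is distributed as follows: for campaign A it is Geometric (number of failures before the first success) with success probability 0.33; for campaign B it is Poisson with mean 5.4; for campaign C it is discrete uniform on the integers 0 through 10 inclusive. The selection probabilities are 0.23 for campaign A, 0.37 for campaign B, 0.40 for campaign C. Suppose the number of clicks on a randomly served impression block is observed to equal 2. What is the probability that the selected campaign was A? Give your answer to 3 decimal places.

Likelihoods P(X=2 | ·): A: 0.148137; B: 0.0658518; C: 0.0909091.
Posterior ∝ prior × likelihood. Numerator for A: 0.23·0.148137 = 0.0340715.
Normalizing constant: 0.23·0.148137 + 0.37·0.0658518 + 0.4·0.0909091 = 0.0948003.
P(A | observation) = 0.0340715 / 0.0948003 = 0.359403.

0.359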